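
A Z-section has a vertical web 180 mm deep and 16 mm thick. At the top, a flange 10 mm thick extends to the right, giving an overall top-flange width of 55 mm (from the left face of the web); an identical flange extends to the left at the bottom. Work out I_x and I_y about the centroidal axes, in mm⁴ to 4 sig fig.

I_x ≈ 1.342 × 10⁷ mm⁴, I_y ≈ 7.502 × 10⁵ mm⁴

Decompose the section into non-overlapping parts with the origin at the bottom-left of its bounding rectangle.
Web: 16 × 180, A = 2 880 mm², y = 90 mm, Ī = 7 776 000 mm⁴.
Top flange (beyond web): 39 × 10, A = 390 mm², y = 175 mm, Ī = 3 250 mm⁴.
Bottom flange (beyond web): 39 × 10, A = 390 mm², y = 5 mm, Ī = 3 250 mm⁴.
Centroid: ȳ = ΣA·y / ΣA = 90 mm.
Transfer each piece to the centroidal x-axis using Ī + A·d² with d = y − 90:
  web: d = 0 mm → contributes +7 776 000 mm⁴
  top flange (beyond web): d = 85 mm → contributes +2 821 000 mm⁴
  bottom flange (beyond web): d = -85 mm → contributes +2 821 000 mm⁴
Total I = 13 418 000 mm⁴.
For the y-axis: x̄ = 47 mm.
Repeating about the centroidal y-axis gives I_y = 750 180 mm⁴.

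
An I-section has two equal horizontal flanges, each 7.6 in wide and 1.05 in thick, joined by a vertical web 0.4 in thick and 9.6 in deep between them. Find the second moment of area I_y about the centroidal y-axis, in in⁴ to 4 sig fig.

I_y ≈ 76.87 in⁴

Break the section into simple shapes (no overlaps), measuring from the bottom-left corner of the bounding box.
Bottom flange: 7.6 × 1.05, A = 7.98 in², x = 3.8 in, Ī = 38.4104 in⁴.
Web: 0.4 × 9.6, A = 3.84 in², x = 3.8 in, Ī = 0.0512 in⁴.
Top flange: 7.6 × 1.05, A = 7.98 in², x = 3.8 in, Ī = 38.4104 in⁴.
By symmetry the centroid is at mid-width, x̄ = 3.8 in.
All pieces are centred on the centroidal y-axis, so I = ΣĪ = 76.872 in⁴.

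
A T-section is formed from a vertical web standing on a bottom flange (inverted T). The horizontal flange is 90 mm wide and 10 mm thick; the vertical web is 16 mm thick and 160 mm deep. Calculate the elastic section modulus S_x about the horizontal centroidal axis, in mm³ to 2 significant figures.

S_x ≈ 1.0 × 10⁵ mm³

Treat the section as a set of non-overlapping primitives; coordinates are from the bounding-box lower-left.
Flange: 90 × 10, A = 900 mm², y = 5 mm, Ī = 7 500 mm⁴.
Web: 16 × 160, A = 2 560 mm², y = 90 mm, Ī = 5 461 333 mm⁴.
Centroid: ȳ = ΣA·y / ΣA = 67.89 mm.
Transfer each piece to the horizontal centroidal axis using Ī + A·d² with d = y − 67.89:
  flange: d = -62.89 mm → contributes +3 567 157 mm⁴
  web: d = 22.11 mm → contributes +6 712 775 mm⁴
Total I = 10 279 932 mm⁴.
Extreme fibre distance c = 102.1 mm; S = I/c = 100 675 mm³.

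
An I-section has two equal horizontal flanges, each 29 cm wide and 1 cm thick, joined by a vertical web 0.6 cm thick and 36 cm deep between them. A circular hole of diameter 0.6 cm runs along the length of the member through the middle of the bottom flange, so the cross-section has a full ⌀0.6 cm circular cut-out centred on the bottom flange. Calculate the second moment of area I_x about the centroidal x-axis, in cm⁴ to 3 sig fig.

I_x ≈ 2.21 × 10⁴ cm⁴

Decompose the section into non-overlapping parts with the origin at the bottom-left of its bounding rectangle.
Bottom flange: 29 × 1, A = 29 cm², y = 0.5 cm, Ī = 2.4167 cm⁴.
Web: 0.6 × 36, A = 21.6 cm², y = 19 cm, Ī = 2332.8 cm⁴.
Top flange: 29 × 1, A = 29 cm², y = 37.5 cm, Ī = 2.4167 cm⁴.
Hole (subtracted): ⌀0.6, A = 0.28274 cm², y = 0.5 cm, Ī = 0.0063617 cm⁴.
Centroid: ȳ = ΣA·y / ΣA = 19.066 cm.
Transfer each piece to the centroidal x-axis using Ī + A·d² with d = y − 19.066:
  bottom flange: d = -18.566 cm → contributes +9998.6 cm⁴
  web: d = -0.065947 cm → contributes +2332.9 cm⁴
  top flange: d = 18.434 cm → contributes +9 857 cm⁴
  hole: d = -18.566 cm → contributes −97.466 cm⁴
Total I = 22 091 cm⁴.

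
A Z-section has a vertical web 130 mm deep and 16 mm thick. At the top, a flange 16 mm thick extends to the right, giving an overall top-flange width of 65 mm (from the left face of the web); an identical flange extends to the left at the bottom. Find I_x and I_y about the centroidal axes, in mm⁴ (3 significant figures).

I_x ≈ 8.06 × 10⁶ mm⁴, I_y ≈ 2.01 × 10⁶ mm⁴

Break the section into simple shapes (no overlaps), measuring from the bottom-left corner of the bounding box.
Web: 16 × 130, A = 2 080 mm², y = 65 mm, Ī = 2 929 333 mm⁴.
Top flange (beyond web): 49 × 16, A = 784 mm², y = 122 mm, Ī = 16 725 mm⁴.
Bottom flange (beyond web): 49 × 16, A = 784 mm², y = 8 mm, Ī = 16 725 mm⁴.
Centroid: ȳ = ΣA·y / ΣA = 65 mm.
Transfer each piece to the centroidal x-axis using Ī + A·d² with d = y − 65:
  web: d = 0 mm → contributes +2 929 333 mm⁴
  top flange (beyond web): d = 57 mm → contributes +2 563 941 mm⁴
  bottom flange (beyond web): d = -57 mm → contributes +2 563 941 mm⁴
Total I = 8 057 216 mm⁴.
For the y-axis: x̄ = 57 mm.
Repeating about the centroidal y-axis gives I_y = 2 014 304 mm⁴.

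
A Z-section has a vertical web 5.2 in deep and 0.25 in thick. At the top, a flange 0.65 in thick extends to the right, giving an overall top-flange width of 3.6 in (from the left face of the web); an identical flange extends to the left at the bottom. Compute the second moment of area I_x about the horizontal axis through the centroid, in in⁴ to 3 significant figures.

I_x ≈ 25.6 in⁴

Split into non-overlapping primitives; take the origin at the lower-left of the bounding box.
Web: 0.25 × 5.2, A = 1.3 in², y = 2.6 in, Ī = 2.9293 in⁴.
Top flange (beyond web): 3.35 × 0.65, A = 2.1775 in², y = 4.875 in, Ī = 0.076666 in⁴.
Bottom flange (beyond web): 3.35 × 0.65, A = 2.1775 in², y = 0.325 in, Ī = 0.076666 in⁴.
Centroid: ȳ = ΣA·y / ΣA = 2.6 in.
Transfer each piece to the horizontal axis through the centroid using Ī + A·d² with d = y − 2.6:
  web: d = 0 in → contributes +2.9293 in⁴
  top flange (beyond web): d = 2.275 in → contributes +11.347 in⁴
  bottom flange (beyond web): d = -2.275 in → contributes +11.347 in⁴
Total I = 25.623 in⁴.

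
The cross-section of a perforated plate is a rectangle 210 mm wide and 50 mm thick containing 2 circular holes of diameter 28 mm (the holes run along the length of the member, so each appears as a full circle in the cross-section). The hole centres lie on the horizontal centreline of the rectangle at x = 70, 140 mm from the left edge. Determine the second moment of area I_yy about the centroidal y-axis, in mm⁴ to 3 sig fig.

I_yy ≈ 3.70 × 10⁷ mm⁴

Treat the section as a set of non-overlapping primitives; coordinates are from the bounding-box lower-left.
Plate: 210 × 50, A = 10 500 mm², x = 105 mm, Ī = 38 587 500 mm⁴.
Hole 1 (subtracted): ⌀28, A = 615.75 mm², x = 70 mm, Ī = 30 172 mm⁴.
Hole 2 (subtracted): ⌀28, A = 615.75 mm², x = 140 mm, Ī = 30 172 mm⁴.
By symmetry the centroid is at mid-width, x̄ = 105 mm.
Transfer each piece to the centroidal y-axis using Ī + A·d² with d = x − 105:
  plate: d = 0 mm → contributes +38 587 500 mm⁴
  hole 1: d = -35 mm → contributes −784 468 mm⁴
  hole 2: d = 35 mm → contributes −784 468 mm⁴
Total I = 37 018 563 mm⁴.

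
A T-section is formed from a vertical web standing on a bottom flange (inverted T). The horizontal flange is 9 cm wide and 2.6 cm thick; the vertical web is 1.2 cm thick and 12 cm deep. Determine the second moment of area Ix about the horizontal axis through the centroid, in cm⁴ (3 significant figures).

Split into non-overlapping primitives; take the origin at the lower-left of the bounding box.
Flange: 9 × 2.6, A = 23.4 cm², y = 1.3 cm, Ī = 13.182 cm⁴.
Web: 1.2 × 12, A = 14.4 cm², y = 8.6 cm, Ī = 172.8 cm⁴.
Centroid: ȳ = ΣA·y / ΣA = 4.081 cm.
Transfer each piece to the horizontal axis through the centroid using Ī + A·d² with d = y − 4.081:
  flange: d = -2.781 cm → contributes +194.15 cm⁴
  web: d = 4.519 cm → contributes +466.87 cm⁴
Total I = 661.02 cm⁴.

Ix ≈ 661 cm⁴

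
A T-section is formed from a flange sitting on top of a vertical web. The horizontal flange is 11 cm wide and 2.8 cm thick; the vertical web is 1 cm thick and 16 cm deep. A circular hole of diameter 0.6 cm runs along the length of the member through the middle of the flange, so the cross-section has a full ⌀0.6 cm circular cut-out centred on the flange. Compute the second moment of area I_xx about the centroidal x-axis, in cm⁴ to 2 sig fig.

I_xx ≈ 1300 cm⁴

Break the section into simple shapes (no overlaps), measuring from the bottom-left corner of the bounding box.
Flange: 11 × 2.8, A = 30.8 cm², y = 17.4 cm, Ī = 20.12 cm⁴.
Web: 1 × 16, A = 16 cm², y = 8 cm, Ī = 341.3 cm⁴.
Hole (subtracted): ⌀0.6, A = 0.2827 cm², y = 17.4 cm, Ī = 0.006362 cm⁴.
Centroid: ȳ = ΣA·y / ΣA = 14.17 cm.
Transfer each piece to the centroidal x-axis using Ī + A·d² with d = y − 14.17:
  flange: d = 3.233 cm → contributes +342.1 cm⁴
  web: d = -6.167 cm → contributes +949.8 cm⁴
  hole: d = 3.233 cm → contributes −2.962 cm⁴
Total I = 1 289 cm⁴.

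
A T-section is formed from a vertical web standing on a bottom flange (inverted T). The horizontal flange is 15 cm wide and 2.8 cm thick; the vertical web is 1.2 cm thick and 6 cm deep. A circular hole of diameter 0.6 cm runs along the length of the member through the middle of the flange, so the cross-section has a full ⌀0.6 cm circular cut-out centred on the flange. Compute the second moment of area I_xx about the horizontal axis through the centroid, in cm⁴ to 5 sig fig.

I_xx ≈ 167.91 cm⁴

Break the section into simple shapes (no overlaps), measuring from the bottom-left corner of the bounding box.
Flange: 15 × 2.8, A = 42 cm², y = 1.4 cm, Ī = 27.44 cm⁴.
Web: 1.2 × 6, A = 7.2 cm², y = 5.8 cm, Ī = 21.6 cm⁴.
Hole (subtracted): ⌀0.6, A = 0.2827433 cm², y = 1.4 cm, Ī = 0.006361725 cm⁴.
Centroid: ȳ = ΣA·y / ΣA = 2.047624 cm.
Transfer each piece to the horizontal axis through the centroid using Ī + A·d² with d = y − 2.047624:
  flange: d = -0.6476242 cm → contributes +45.05552 cm⁴
  web: d = 3.752376 cm → contributes +122.9783 cm⁴
  hole: d = -0.6476242 cm → contributes −0.1249491 cm⁴
Total I = 167.9089 cm⁴.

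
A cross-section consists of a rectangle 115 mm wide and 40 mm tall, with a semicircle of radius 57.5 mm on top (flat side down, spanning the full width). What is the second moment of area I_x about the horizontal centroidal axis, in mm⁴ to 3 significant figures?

Decompose the section into non-overlapping parts with the origin at the bottom-left of its bounding rectangle.
Rectangular body: 115 × 40, A = 4 600 mm², y = 20 mm, Ī = 613 333 mm⁴.
Semicircular cap: semicircle r = 57.5, A = 5193.4 mm², y = 64.404 mm, Ī = 1 199 785 mm⁴.
Centroid: ȳ = ΣA·y / ΣA = 43.547 mm.
Transfer each piece to the horizontal centroidal axis using Ī + A·d² with d = y − 43.547:
  rectangular body: d = -23.547 mm → contributes +3 163 904 mm⁴
  semicircular cap: d = 20.857 mm → contributes +3 458 907 mm⁴
Total I = 6 622 811 mm⁴.

I_x ≈ 6.62 × 10⁶ mm⁴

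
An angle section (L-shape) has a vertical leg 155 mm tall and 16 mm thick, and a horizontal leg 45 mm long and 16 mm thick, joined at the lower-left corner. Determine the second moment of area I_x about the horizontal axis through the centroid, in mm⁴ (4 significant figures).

I_x ≈ 6.863 × 10⁶ mm⁴

Decompose the section into non-overlapping parts with the origin at the bottom-left of its bounding rectangle.
Vertical leg: 16 × 155, A = 2 480 mm², y = 77.5 mm, Ī = 4 965 167 mm⁴.
Horizontal leg (remainder): 29 × 16, A = 464 mm², y = 8 mm, Ī = 9898.67 mm⁴.
Centroid: ȳ = ΣA·y / ΣA = 66.5462 mm.
Transfer each piece to the horizontal axis through the centroid using Ī + A·d² with d = y − 66.5462:
  vertical leg: d = 10.9538 mm → contributes +5 262 732 mm⁴
  horizontal leg (remainder): d = -58.5462 mm → contributes +1 600 332 mm⁴
Total I = 6 863 063 mm⁴.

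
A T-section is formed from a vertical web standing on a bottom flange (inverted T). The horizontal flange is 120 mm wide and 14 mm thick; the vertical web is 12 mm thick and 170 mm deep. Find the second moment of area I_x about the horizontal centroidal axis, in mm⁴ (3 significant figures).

Decompose the section into non-overlapping parts with the origin at the bottom-left of its bounding rectangle.
Flange: 120 × 14, A = 1 680 mm², y = 7 mm, Ī = 27 440 mm⁴.
Web: 12 × 170, A = 2 040 mm², y = 99 mm, Ī = 4 913 000 mm⁴.
Centroid: ȳ = ΣA·y / ΣA = 57.452 mm.
Transfer each piece to the horizontal centroidal axis using Ī + A·d² with d = y − 57.452:
  flange: d = -50.452 mm → contributes +4 303 654 mm⁴
  web: d = 41.548 mm → contributes +8 434 588 mm⁴
Total I = 12 738 241 mm⁴.

I_x ≈ 1.27 × 10⁷ mm⁴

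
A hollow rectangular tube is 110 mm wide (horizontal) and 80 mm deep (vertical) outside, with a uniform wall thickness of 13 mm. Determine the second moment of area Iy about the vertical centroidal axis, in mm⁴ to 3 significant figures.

Iy ≈ 6.21 × 10⁶ mm⁴

Treat the section as a set of non-overlapping primitives; coordinates are from the bounding-box lower-left.
Outer rectangle: 110 × 80, A = 8 800 mm², x = 55 mm, Ī = 8 873 333 mm⁴.
Inner void (subtracted): 84 × 54, A = 4 536 mm², x = 55 mm, Ī = 2 667 168 mm⁴.
By symmetry the centroid is at mid-width, x̄ = 55 mm.
All pieces are centred on the vertical centroidal axis, so I = ΣĪ (holes subtracted) = 6 206 165 mm⁴.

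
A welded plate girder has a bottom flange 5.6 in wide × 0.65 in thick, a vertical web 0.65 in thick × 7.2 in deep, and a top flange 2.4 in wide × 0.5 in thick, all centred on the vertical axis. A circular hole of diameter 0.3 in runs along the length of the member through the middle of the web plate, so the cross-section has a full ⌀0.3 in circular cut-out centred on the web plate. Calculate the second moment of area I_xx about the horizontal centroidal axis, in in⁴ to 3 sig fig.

I_xx ≈ 84.3 in⁴

Split into non-overlapping primitives; take the origin at the lower-left of the bounding box.
Bottom plate: 5.6 × 0.65, A = 3.64 in², y = 0.325 in, Ī = 0.12816 in⁴.
Web plate: 0.65 × 7.2, A = 4.68 in², y = 4.25 in, Ī = 20.218 in⁴.
Top plate: 2.4 × 0.5, A = 1.2 in², y = 8.1 in, Ī = 0.025 in⁴.
Hole (subtracted): ⌀0.3, A = 0.070686 in², y = 4.25 in, Ī = 0.00039761 in⁴.
Centroid: ȳ = ΣA·y / ΣA = 3.227 in.
Transfer each piece to the horizontal centroidal axis using Ī + A·d² with d = y − 3.227:
  bottom plate: d = -2.902 in → contributes +30.782 in⁴
  web plate: d = 1.023 in → contributes +25.116 in⁴
  top plate: d = 4.873 in → contributes +28.521 in⁴
  hole: d = 1.023 in → contributes −0.074378 in⁴
Total I = 84.344 in⁴.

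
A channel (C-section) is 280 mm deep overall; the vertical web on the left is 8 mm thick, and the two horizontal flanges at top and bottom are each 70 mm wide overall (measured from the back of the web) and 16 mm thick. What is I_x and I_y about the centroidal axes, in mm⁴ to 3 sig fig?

Split into non-overlapping primitives; take the origin at the lower-left of the bounding box.
Web: 8 × 280, A = 2 240 mm², y = 140 mm, Ī = 14 634 667 mm⁴.
Top flange (beyond web): 62 × 16, A = 992 mm², y = 272 mm, Ī = 21 163 mm⁴.
Bottom flange (beyond web): 62 × 16, A = 992 mm², y = 8 mm, Ī = 21 163 mm⁴.
By symmetry the centroid is at mid-height, ȳ = 140 mm.
Transfer each piece to the centroidal x-axis using Ī + A·d² with d = y − 140:
  web: d = 0 mm → contributes +14 634 667 mm⁴
  top flange (beyond web): d = 132 mm → contributes +17 305 771 mm⁴
  bottom flange (beyond web): d = -132 mm → contributes +17 305 771 mm⁴
Total I = 49 246 208 mm⁴.
For the y-axis: x̄ = 20.439 mm.
Repeating about the centroidal y-axis gives I_y = 1 936 336 mm⁴.

I_x ≈ 4.92 × 10⁷ mm⁴, I_y ≈ 1.94 × 10⁶ mm⁴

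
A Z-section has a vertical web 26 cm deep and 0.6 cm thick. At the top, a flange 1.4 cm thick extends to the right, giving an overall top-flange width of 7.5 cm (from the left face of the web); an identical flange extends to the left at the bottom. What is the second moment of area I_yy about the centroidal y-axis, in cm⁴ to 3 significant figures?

I_yy ≈ 349 cm⁴

Break the section into simple shapes (no overlaps), measuring from the bottom-left corner of the bounding box.
Web: 0.6 × 26, A = 15.6 cm², x = 7.2 cm, Ī = 0.468 cm⁴.
Top flange (beyond web): 6.9 × 1.4, A = 9.66 cm², x = 10.95 cm, Ī = 38.326 cm⁴.
Bottom flange (beyond web): 6.9 × 1.4, A = 9.66 cm², x = 3.45 cm, Ī = 38.326 cm⁴.
Centroid: x̄ = ΣA·x / ΣA = 7.2 cm.
Transfer each piece to the centroidal y-axis using Ī + A·d² with d = x − 7.2:
  web: d = 0 cm → contributes +0.468 cm⁴
  top flange (beyond web): d = 3.75 cm → contributes +174.17 cm⁴
  bottom flange (beyond web): d = -3.75 cm → contributes +174.17 cm⁴
Total I = 348.81 cm⁴.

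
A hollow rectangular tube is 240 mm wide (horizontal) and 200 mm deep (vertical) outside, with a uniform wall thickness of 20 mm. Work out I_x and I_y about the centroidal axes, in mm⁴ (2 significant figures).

I_x ≈ 9.2 × 10⁷ mm⁴, I_y ≈ 1.2 × 10⁸ mm⁴

Treat the section as a set of non-overlapping primitives; coordinates are from the bounding-box lower-left.
Outer rectangle: 240 × 200, A = 48 000 mm², y = 100 mm, Ī = 160 000 000 mm⁴.
Inner void (subtracted): 200 × 160, A = 32 000 mm², y = 100 mm, Ī = 68 266 667 mm⁴.
By symmetry the centroid is at mid-height, ȳ = 100 mm.
All pieces are centred on the centroidal x-axis, so I = ΣĪ (holes subtracted) = 91 733 333 mm⁴.
Repeating about the centroidal y-axis gives I_y = 123 733 333 mm⁴.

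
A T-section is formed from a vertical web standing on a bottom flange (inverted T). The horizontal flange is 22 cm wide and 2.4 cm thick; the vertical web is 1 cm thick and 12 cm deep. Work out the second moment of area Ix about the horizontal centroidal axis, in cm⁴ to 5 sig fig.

Ix ≈ 676.22 cm⁴

Treat the section as a set of non-overlapping primitives; coordinates are from the bounding-box lower-left.
Flange: 22 × 2.4, A = 52.8 cm², y = 1.2 cm, Ī = 25.344 cm⁴.
Web: 1 × 12, A = 12 cm², y = 8.4 cm, Ī = 144 cm⁴.
Centroid: ȳ = ΣA·y / ΣA = 2.533333 cm.
Transfer each piece to the horizontal centroidal axis using Ī + A·d² with d = y − 2.533333:
  flange: d = -1.333333 cm → contributes +119.2107 cm⁴
  web: d = 5.866667 cm → contributes +557.0133 cm⁴
Total I = 676.224 cm⁴.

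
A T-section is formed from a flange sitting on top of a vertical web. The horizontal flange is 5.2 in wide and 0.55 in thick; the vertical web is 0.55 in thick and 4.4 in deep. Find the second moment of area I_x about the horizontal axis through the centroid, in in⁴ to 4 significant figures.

I_x ≈ 12.01 in⁴

Break the section into simple shapes (no overlaps), measuring from the bottom-left corner of the bounding box.
Flange: 5.2 × 0.55, A = 2.86 in², y = 4.675 in, Ī = 0.0720958 in⁴.
Web: 0.55 × 4.4, A = 2.42 in², y = 2.2 in, Ī = 3.90427 in⁴.
Centroid: ȳ = ΣA·y / ΣA = 3.54063 in.
Transfer each piece to the horizontal axis through the centroid using Ī + A·d² with d = y − 3.54063:
  flange: d = 1.13438 in → contributes +3.75236 in⁴
  web: d = -1.34063 in → contributes +8.25367 in⁴
Total I = 12.006 in⁴.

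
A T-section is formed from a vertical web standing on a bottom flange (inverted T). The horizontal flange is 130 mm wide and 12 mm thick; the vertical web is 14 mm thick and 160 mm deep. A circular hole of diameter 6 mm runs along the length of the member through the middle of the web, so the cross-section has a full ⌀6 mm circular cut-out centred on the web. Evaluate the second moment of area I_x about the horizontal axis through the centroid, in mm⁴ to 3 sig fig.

I_x ≈ 1.16 × 10⁷ mm⁴

Treat the section as a set of non-overlapping primitives; coordinates are from the bounding-box lower-left.
Flange: 130 × 12, A = 1 560 mm², y = 6 mm, Ī = 18 720 mm⁴.
Web: 14 × 160, A = 2 240 mm², y = 92 mm, Ī = 4 778 667 mm⁴.
Hole (subtracted): ⌀6, A = 28.274 mm², y = 92 mm, Ī = 63.617 mm⁴.
Centroid: ȳ = ΣA·y / ΣA = 56.43 mm.
Transfer each piece to the horizontal axis through the centroid using Ī + A·d² with d = y − 56.43:
  flange: d = -50.43 mm → contributes +3 986 100 mm⁴
  web: d = 35.57 mm → contributes +7 612 759 mm⁴
  hole: d = 35.57 mm → contributes −35 837 mm⁴
Total I = 11 563 022 mm⁴.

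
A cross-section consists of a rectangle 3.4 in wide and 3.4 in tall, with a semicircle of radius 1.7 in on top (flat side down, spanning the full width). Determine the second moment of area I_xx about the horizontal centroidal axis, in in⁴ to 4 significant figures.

I_xx ≈ 31.17 in⁴

Treat the section as a set of non-overlapping primitives; coordinates are from the bounding-box lower-left.
Rectangular body: 3.4 × 3.4, A = 11.56 in², y = 1.7 in, Ī = 11.1361 in⁴.
Semicircular cap: semicircle r = 1.7, A = 4.5396 in², y = 4.1215 in, Ī = 0.916701 in⁴.
Centroid: ȳ = ΣA·y / ΣA = 2.38279 in.
Transfer each piece to the horizontal centroidal axis using Ī + A·d² with d = y − 2.38279:
  rectangular body: d = -0.682791 in → contributes +16.5254 in⁴
  semicircular cap: d = 1.73871 in → contributes +14.6405 in⁴
Total I = 31.1659 in⁴.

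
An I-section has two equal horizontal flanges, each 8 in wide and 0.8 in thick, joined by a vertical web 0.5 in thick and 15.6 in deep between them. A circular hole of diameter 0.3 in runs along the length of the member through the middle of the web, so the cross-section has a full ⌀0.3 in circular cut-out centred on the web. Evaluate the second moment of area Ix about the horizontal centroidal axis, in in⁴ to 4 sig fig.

Break the section into simple shapes (no overlaps), measuring from the bottom-left corner of the bounding box.
Bottom flange: 8 × 0.8, A = 6.4 in², y = 0.4 in, Ī = 0.341333 in⁴.
Web: 0.5 × 15.6, A = 7.8 in², y = 8.6 in, Ī = 158.184 in⁴.
Top flange: 8 × 0.8, A = 6.4 in², y = 16.8 in, Ī = 0.341333 in⁴.
Hole (subtracted): ⌀0.3, A = 0.0706858 in², y = 8.6 in, Ī = 0.000397608 in⁴.
By symmetry the centroid is at mid-height, ȳ = 8.6 in.
Transfer each piece to the horizontal centroidal axis using Ī + A·d² with d = y − 8.6:
  bottom flange: d = -8.2 in → contributes +430.677 in⁴
  web: d = 0 in → contributes +158.184 in⁴
  top flange: d = 8.2 in → contributes +430.677 in⁴
  hole: d = 0 in → contributes −0.000397608 in⁴
Total I = 1019.54 in⁴.

Ix ≈ 1020 in⁴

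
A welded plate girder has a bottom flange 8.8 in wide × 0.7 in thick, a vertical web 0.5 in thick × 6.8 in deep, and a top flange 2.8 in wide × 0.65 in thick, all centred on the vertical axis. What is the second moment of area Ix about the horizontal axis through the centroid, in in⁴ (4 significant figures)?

Ix ≈ 101.9 in⁴

Decompose the section into non-overlapping parts with the origin at the bottom-left of its bounding rectangle.
Bottom plate: 8.8 × 0.7, A = 6.16 in², y = 0.35 in, Ī = 0.251533 in⁴.
Web plate: 0.5 × 6.8, A = 3.4 in², y = 4.1 in, Ī = 13.1013 in⁴.
Top plate: 2.8 × 0.65, A = 1.82 in², y = 7.825 in, Ī = 0.0640792 in⁴.
Centroid: ȳ = ΣA·y / ΣA = 2.66586 in.
Transfer each piece to the horizontal axis through the centroid using Ī + A·d² with d = y − 2.66586:
  bottom plate: d = -2.31586 in → contributes +33.2889 in⁴
  web plate: d = 1.43414 in → contributes +20.0943 in⁴
  top plate: d = 5.15914 in → contributes +48.5065 in⁴
Total I = 101.89 in⁴.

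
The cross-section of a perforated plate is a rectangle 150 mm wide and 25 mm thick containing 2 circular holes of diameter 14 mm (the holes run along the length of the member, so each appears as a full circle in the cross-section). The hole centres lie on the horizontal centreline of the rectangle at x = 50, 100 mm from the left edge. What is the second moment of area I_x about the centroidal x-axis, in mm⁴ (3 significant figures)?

Break the section into simple shapes (no overlaps), measuring from the bottom-left corner of the bounding box.
Plate: 150 × 25, A = 3 750 mm², y = 12.5 mm, Ī = 195 313 mm⁴.
Hole 1 (subtracted): ⌀14, A = 153.94 mm², y = 12.5 mm, Ī = 1885.7 mm⁴.
Hole 2 (subtracted): ⌀14, A = 153.94 mm², y = 12.5 mm, Ī = 1885.7 mm⁴.
By symmetry the centroid is at mid-height, ȳ = 12.5 mm.
All pieces are centred on the centroidal x-axis, so I = ΣĪ (holes subtracted) = 191 541 mm⁴.

I_x ≈ 1.92 × 10⁵ mm⁴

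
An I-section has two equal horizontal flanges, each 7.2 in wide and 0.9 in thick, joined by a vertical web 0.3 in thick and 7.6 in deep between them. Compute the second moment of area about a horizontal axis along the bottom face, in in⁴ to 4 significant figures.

I_base ≈ 582.6 in⁴

Split into non-overlapping primitives; take the origin at the lower-left of the bounding box.
Bottom flange: 7.2 × 0.9, A = 6.48 in², y = 0.45 in, Ī = 0.4374 in⁴.
Web: 0.3 × 7.6, A = 2.28 in², y = 4.7 in, Ī = 10.9744 in⁴.
Top flange: 7.2 × 0.9, A = 6.48 in², y = 8.95 in, Ī = 0.4374 in⁴.
Transfer each piece to the base of the section using Ī + A·d² with d = y − 0:
  bottom flange: d = 0.45 in → contributes +1.7496 in⁴
  web: d = 4.7 in → contributes +61.3396 in⁴
  top flange: d = 8.95 in → contributes +519.502 in⁴
Total I = 582.591 in⁴.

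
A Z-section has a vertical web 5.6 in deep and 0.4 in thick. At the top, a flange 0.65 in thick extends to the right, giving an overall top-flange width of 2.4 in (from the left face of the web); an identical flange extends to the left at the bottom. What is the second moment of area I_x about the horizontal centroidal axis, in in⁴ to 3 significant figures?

I_x ≈ 21.9 in⁴

Decompose the section into non-overlapping parts with the origin at the bottom-left of its bounding rectangle.
Web: 0.4 × 5.6, A = 2.24 in², y = 2.8 in, Ī = 5.8539 in⁴.
Top flange (beyond web): 2 × 0.65, A = 1.3 in², y = 5.275 in, Ī = 0.045771 in⁴.
Bottom flange (beyond web): 2 × 0.65, A = 1.3 in², y = 0.325 in, Ī = 0.045771 in⁴.
Centroid: ȳ = ΣA·y / ΣA = 2.8 in.
Transfer each piece to the horizontal centroidal axis using Ī + A·d² with d = y − 2.8:
  web: d = 0 in → contributes +5.8539 in⁴
  top flange (beyond web): d = 2.475 in → contributes +8.0091 in⁴
  bottom flange (beyond web): d = -2.475 in → contributes +8.0091 in⁴
Total I = 21.872 in⁴.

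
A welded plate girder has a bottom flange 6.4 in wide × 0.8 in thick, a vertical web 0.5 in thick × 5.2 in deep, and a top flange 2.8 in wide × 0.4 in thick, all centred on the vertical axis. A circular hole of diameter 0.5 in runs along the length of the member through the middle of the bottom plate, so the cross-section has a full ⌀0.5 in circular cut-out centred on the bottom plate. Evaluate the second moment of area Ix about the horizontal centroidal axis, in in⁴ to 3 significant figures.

Ix ≈ 43.6 in⁴

Break the section into simple shapes (no overlaps), measuring from the bottom-left corner of the bounding box.
Bottom plate: 6.4 × 0.8, A = 5.12 in², y = 0.4 in, Ī = 0.27307 in⁴.
Web plate: 0.5 × 5.2, A = 2.6 in², y = 3.4 in, Ī = 5.8587 in⁴.
Top plate: 2.8 × 0.4, A = 1.12 in², y = 6.2 in, Ī = 0.014933 in⁴.
Hole (subtracted): ⌀0.5, A = 0.19635 in², y = 0.4 in, Ī = 0.003068 in⁴.
Centroid: ȳ = ΣA·y / ΣA = 2.0539 in.
Transfer each piece to the horizontal centroidal axis using Ī + A·d² with d = y − 2.0539:
  bottom plate: d = -1.6539 in → contributes +14.279 in⁴
  web plate: d = 1.3461 in → contributes +10.57 in⁴
  top plate: d = 4.1461 in → contributes +19.268 in⁴
  hole: d = -1.6539 in → contributes −0.54018 in⁴
Total I = 43.576 in⁴.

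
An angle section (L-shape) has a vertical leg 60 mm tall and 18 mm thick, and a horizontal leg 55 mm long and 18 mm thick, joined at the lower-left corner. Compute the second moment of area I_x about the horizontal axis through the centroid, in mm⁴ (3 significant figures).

Treat the section as a set of non-overlapping primitives; coordinates are from the bounding-box lower-left.
Vertical leg: 18 × 60, A = 1 080 mm², y = 30 mm, Ī = 324 000 mm⁴.
Horizontal leg (remainder): 37 × 18, A = 666 mm², y = 9 mm, Ī = 17 982 mm⁴.
Centroid: ȳ = ΣA·y / ΣA = 21.99 mm.
Transfer each piece to the horizontal axis through the centroid using Ī + A·d² with d = y − 21.99:
  vertical leg: d = 8.0103 mm → contributes +393 298 mm⁴
  horizontal leg (remainder): d = -12.99 mm → contributes +130 358 mm⁴
Total I = 523 656 mm⁴.

I_x ≈ 5.24 × 10⁵ mm⁴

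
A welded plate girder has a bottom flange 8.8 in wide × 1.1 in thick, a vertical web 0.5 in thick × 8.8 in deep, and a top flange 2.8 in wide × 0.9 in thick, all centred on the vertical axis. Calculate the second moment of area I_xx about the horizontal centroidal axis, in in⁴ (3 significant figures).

Break the section into simple shapes (no overlaps), measuring from the bottom-left corner of the bounding box.
Bottom plate: 8.8 × 1.1, A = 9.68 in², y = 0.55 in, Ī = 0.97607 in⁴.
Web plate: 0.5 × 8.8, A = 4.4 in², y = 5.5 in, Ī = 28.395 in⁴.
Top plate: 2.8 × 0.9, A = 2.52 in², y = 10.35 in, Ī = 0.1701 in⁴.
Centroid: ȳ = ΣA·y / ΣA = 3.3498 in.
Transfer each piece to the horizontal centroidal axis using Ī + A·d² with d = y − 3.3498:
  bottom plate: d = -2.7998 in → contributes +76.854 in⁴
  web plate: d = 2.1502 in → contributes +48.738 in⁴
  top plate: d = 7.0002 in → contributes +123.66 in⁴
Total I = 249.25 in⁴.

I_xx ≈ 249 in⁴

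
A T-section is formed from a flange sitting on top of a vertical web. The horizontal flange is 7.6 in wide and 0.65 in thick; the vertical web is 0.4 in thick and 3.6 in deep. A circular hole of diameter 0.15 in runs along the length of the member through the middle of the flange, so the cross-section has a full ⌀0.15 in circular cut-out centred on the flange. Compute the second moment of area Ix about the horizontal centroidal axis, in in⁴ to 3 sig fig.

Treat the section as a set of non-overlapping primitives; coordinates are from the bounding-box lower-left.
Flange: 7.6 × 0.65, A = 4.94 in², y = 3.925 in, Ī = 0.17393 in⁴.
Web: 0.4 × 3.6, A = 1.44 in², y = 1.8 in, Ī = 1.5552 in⁴.
Hole (subtracted): ⌀0.15, A = 0.017671 in², y = 3.925 in, Ī = 0.00002485 in⁴.
Centroid: ȳ = ΣA·y / ΣA = 3.444 in.
Transfer each piece to the horizontal centroidal axis using Ī + A·d² with d = y − 3.444:
  flange: d = 0.48096 in → contributes +1.3166 in⁴
  web: d = -1.644 in → contributes +5.4473 in⁴
  hole: d = 0.48096 in → contributes −0.0041126 in⁴
Total I = 6.7599 in⁴.

Ix ≈ 6.76 in⁴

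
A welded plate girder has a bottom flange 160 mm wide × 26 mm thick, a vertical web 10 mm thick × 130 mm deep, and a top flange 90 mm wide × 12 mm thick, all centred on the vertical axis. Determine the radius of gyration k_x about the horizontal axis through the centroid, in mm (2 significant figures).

k_x ≈ 60 mm

Treat the section as a set of non-overlapping primitives; coordinates are from the bounding-box lower-left.
Bottom plate: 160 × 26, A = 4 160 mm², y = 13 mm, Ī = 234 347 mm⁴.
Web plate: 10 × 130, A = 1 300 mm², y = 91 mm, Ī = 1 830 833 mm⁴.
Top plate: 90 × 12, A = 1 080 mm², y = 162 mm, Ī = 12 960 mm⁴.
Centroid: ȳ = ΣA·y / ΣA = 53.11 mm.
Transfer each piece to the horizontal axis through the centroid using Ī + A·d² with d = y − 53.11:
  bottom plate: d = -40.11 mm → contributes +6 927 036 mm⁴
  web plate: d = 37.89 mm → contributes +3 697 172 mm⁴
  top plate: d = 108.9 mm → contributes +12 818 533 mm⁴
Total I = 23 442 741 mm⁴.
Radius of gyration: k = √(I/A) = √(23 442 741 / 6 540) = 59.87 mm.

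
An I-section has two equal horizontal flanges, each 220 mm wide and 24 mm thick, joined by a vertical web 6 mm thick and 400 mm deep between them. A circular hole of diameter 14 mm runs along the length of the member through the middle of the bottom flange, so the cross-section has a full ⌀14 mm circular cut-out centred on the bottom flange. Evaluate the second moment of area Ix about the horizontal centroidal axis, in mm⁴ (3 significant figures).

Ix ≈ 5.00 × 10⁸ mm⁴

Decompose the section into non-overlapping parts with the origin at the bottom-left of its bounding rectangle.
Bottom flange: 220 × 24, A = 5 280 mm², y = 12 mm, Ī = 253 440 mm⁴.
Web: 6 × 400, A = 2 400 mm², y = 224 mm, Ī = 32 000 000 mm⁴.
Top flange: 220 × 24, A = 5 280 mm², y = 436 mm, Ī = 253 440 mm⁴.
Hole (subtracted): ⌀14, A = 153.94 mm², y = 12 mm, Ī = 1885.7 mm⁴.
Centroid: ȳ = ΣA·y / ΣA = 226.55 mm.
Transfer each piece to the horizontal centroidal axis using Ī + A·d² with d = y − 226.55:
  bottom flange: d = -214.55 mm → contributes +243 297 186 mm⁴
  web: d = -2.5484 mm → contributes +32 015 586 mm⁴
  top flange: d = 209.45 mm → contributes +231 886 914 mm⁴
  hole: d = -214.55 mm → contributes −7 087 810 mm⁴
Total I = 500 111 877 mm⁴.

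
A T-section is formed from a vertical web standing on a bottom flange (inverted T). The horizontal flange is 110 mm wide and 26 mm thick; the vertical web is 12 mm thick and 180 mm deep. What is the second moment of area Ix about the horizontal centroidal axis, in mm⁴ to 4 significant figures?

Treat the section as a set of non-overlapping primitives; coordinates are from the bounding-box lower-left.
Flange: 110 × 26, A = 2 860 mm², y = 13 mm, Ī = 161 113 mm⁴.
Web: 12 × 180, A = 2 160 mm², y = 116 mm, Ī = 5 832 000 mm⁴.
Centroid: ȳ = ΣA·y / ΣA = 57.3187 mm.
Transfer each piece to the horizontal centroidal axis using Ī + A·d² with d = y − 57.3187:
  flange: d = -44.3187 mm → contributes +5 778 581 mm⁴
  web: d = 58.6813 mm → contributes +13 269 943 mm⁴
Total I = 19 048 523 mm⁴.

Ix ≈ 1.905 × 10⁷ mm⁴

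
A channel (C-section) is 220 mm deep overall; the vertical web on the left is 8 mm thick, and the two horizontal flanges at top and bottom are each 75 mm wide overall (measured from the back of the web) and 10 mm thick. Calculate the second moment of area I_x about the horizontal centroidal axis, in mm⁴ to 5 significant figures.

Decompose the section into non-overlapping parts with the origin at the bottom-left of its bounding rectangle.
Web: 8 × 220, A = 1 760 mm², y = 110 mm, Ī = 7 098 667 mm⁴.
Top flange (beyond web): 67 × 10, A = 670 mm², y = 215 mm, Ī = 5583.333 mm⁴.
Bottom flange (beyond web): 67 × 10, A = 670 mm², y = 5 mm, Ī = 5583.333 mm⁴.
By symmetry the centroid is at mid-height, ȳ = 110 mm.
Transfer each piece to the horizontal centroidal axis using Ī + A·d² with d = y − 110:
  web: d = 0 mm → contributes +7 098 667 mm⁴
  top flange (beyond web): d = 105 mm → contributes +7 392 333 mm⁴
  bottom flange (beyond web): d = -105 mm → contributes +7 392 333 mm⁴
Total I = 21 883 333 mm⁴.

I_x ≈ 2.1883 × 10⁷ mm⁴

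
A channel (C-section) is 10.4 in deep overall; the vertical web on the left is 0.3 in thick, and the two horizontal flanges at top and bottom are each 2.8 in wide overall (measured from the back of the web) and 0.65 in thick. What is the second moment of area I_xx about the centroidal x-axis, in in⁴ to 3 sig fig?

I_xx ≈ 105 in⁴

Split into non-overlapping primitives; take the origin at the lower-left of the bounding box.
Web: 0.3 × 10.4, A = 3.12 in², y = 5.2 in, Ī = 28.122 in⁴.
Top flange (beyond web): 2.5 × 0.65, A = 1.625 in², y = 10.075 in, Ī = 0.057214 in⁴.
Bottom flange (beyond web): 2.5 × 0.65, A = 1.625 in², y = 0.325 in, Ī = 0.057214 in⁴.
By symmetry the centroid is at mid-height, ȳ = 5.2 in.
Transfer each piece to the centroidal x-axis using Ī + A·d² with d = y − 5.2:
  web: d = 0 in → contributes +28.122 in⁴
  top flange (beyond web): d = 4.875 in → contributes +38.676 in⁴
  bottom flange (beyond web): d = -4.875 in → contributes +38.676 in⁴
Total I = 105.47 in⁴.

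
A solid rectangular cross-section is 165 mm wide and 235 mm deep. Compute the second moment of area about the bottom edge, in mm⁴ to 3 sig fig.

I_base ≈ 7.14 × 10⁸ mm⁴

The section: 165 × 235, A = 38 775 mm², y = 117.5 mm, Ī = 178 445 781 mm⁴.
Transfer it to a horizontal axis along the bottom face using Ī + A·d² with d = y − 0:
  the section: d = 117.5 mm → contributes +713 783 125 mm⁴
Total I = 713 783 125 mm⁴.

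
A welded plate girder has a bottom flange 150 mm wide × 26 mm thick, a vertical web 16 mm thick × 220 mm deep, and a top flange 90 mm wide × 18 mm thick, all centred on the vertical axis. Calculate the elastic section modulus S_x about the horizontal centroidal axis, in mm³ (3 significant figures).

Split into non-overlapping primitives; take the origin at the lower-left of the bounding box.
Bottom plate: 150 × 26, A = 3 900 mm², y = 13 mm, Ī = 219 700 mm⁴.
Web plate: 16 × 220, A = 3 520 mm², y = 136 mm, Ī = 14 197 333 mm⁴.
Top plate: 90 × 18, A = 1 620 mm², y = 255 mm, Ī = 43 740 mm⁴.
Centroid: ȳ = ΣA·y / ΣA = 104.26 mm.
Transfer each piece to the horizontal centroidal axis using Ī + A·d² with d = y − 104.26:
  bottom plate: d = -91.261 mm → contributes +32 701 168 mm⁴
  web plate: d = 31.739 mm → contributes +17 743 241 mm⁴
  top plate: d = 150.74 mm → contributes +36 853 748 mm⁴
Total I = 87 298 157 mm⁴.
Extreme fibre distance c = 159.74 mm; S = I/c = 546 505 mm³.

S_x ≈ 5.47 × 10⁵ mm³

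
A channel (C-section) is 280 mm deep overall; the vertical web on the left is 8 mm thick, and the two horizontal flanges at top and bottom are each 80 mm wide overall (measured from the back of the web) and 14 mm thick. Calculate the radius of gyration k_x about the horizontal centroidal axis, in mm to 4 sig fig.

k_x ≈ 108.7 mm

Treat the section as a set of non-overlapping primitives; coordinates are from the bounding-box lower-left.
Web: 8 × 280, A = 2 240 mm², y = 140 mm, Ī = 14 634 667 mm⁴.
Top flange (beyond web): 72 × 14, A = 1 008 mm², y = 273 mm, Ī = 16 464 mm⁴.
Bottom flange (beyond web): 72 × 14, A = 1 008 mm², y = 7 mm, Ī = 16 464 mm⁴.
By symmetry the centroid is at mid-height, ȳ = 140 mm.
Transfer each piece to the horizontal centroidal axis using Ī + A·d² with d = y − 140:
  web: d = 0 mm → contributes +14 634 667 mm⁴
  top flange (beyond web): d = 133 mm → contributes +17 846 976 mm⁴
  bottom flange (beyond web): d = -133 mm → contributes +17 846 976 mm⁴
Total I = 50 328 619 mm⁴.
Radius of gyration: k = √(I/A) = √(50 328 619 / 4 256) = 108.744 mm.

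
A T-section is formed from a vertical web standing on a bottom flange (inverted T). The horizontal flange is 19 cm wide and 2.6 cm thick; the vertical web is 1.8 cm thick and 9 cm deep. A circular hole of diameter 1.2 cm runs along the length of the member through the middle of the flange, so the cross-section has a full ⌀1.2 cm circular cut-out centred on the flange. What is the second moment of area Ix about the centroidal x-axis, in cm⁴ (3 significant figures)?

Split into non-overlapping primitives; take the origin at the lower-left of the bounding box.
Flange: 19 × 2.6, A = 49.4 cm², y = 1.3 cm, Ī = 27.829 cm⁴.
Web: 1.8 × 9, A = 16.2 cm², y = 7.1 cm, Ī = 109.35 cm⁴.
Hole (subtracted): ⌀1.2, A = 1.131 cm², y = 1.3 cm, Ī = 0.10179 cm⁴.
Centroid: ȳ = ΣA·y / ΣA = 2.7574 cm.
Transfer each piece to the centroidal x-axis using Ī + A·d² with d = y − 2.7574:
  flange: d = -1.4574 cm → contributes +132.76 cm⁴
  web: d = 4.3426 cm → contributes +414.85 cm⁴
  hole: d = -1.4574 cm → contributes −2.5041 cm⁴
Total I = 545.1 cm⁴.

Ix ≈ 545 cm⁴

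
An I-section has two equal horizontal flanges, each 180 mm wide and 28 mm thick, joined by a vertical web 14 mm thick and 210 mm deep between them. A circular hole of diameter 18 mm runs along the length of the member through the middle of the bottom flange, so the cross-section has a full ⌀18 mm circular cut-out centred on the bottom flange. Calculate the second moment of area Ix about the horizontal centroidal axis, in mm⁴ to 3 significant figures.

Split into non-overlapping primitives; take the origin at the lower-left of the bounding box.
Bottom flange: 180 × 28, A = 5 040 mm², y = 14 mm, Ī = 329 280 mm⁴.
Web: 14 × 210, A = 2 940 mm², y = 133 mm, Ī = 10 804 500 mm⁴.
Top flange: 180 × 28, A = 5 040 mm², y = 252 mm, Ī = 329 280 mm⁴.
Hole (subtracted): ⌀18, A = 254.47 mm², y = 14 mm, Ī = 5 153 mm⁴.
Centroid: ȳ = ΣA·y / ΣA = 135.37 mm.
Transfer each piece to the horizontal centroidal axis using Ī + A·d² with d = y − 135.37:
  bottom flange: d = -121.37 mm → contributes +74 574 527 mm⁴
  web: d = -2.3722 mm → contributes +10 821 044 mm⁴
  top flange: d = 116.63 mm → contributes +68 883 634 mm⁴
  hole: d = -121.37 mm → contributes −3 753 787 mm⁴
Total I = 150 525 418 mm⁴.

Ix ≈ 1.51 × 10⁸ mm⁴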